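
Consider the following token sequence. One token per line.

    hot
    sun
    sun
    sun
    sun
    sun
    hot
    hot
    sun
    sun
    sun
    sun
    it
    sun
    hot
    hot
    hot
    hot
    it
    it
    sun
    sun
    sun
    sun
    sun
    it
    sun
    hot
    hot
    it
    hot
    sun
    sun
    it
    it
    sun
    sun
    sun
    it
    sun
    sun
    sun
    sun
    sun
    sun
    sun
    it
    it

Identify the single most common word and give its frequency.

Unigram frequencies (highest first):
  sun: 28
  hot: 10
  it: 10

"sun", 28 times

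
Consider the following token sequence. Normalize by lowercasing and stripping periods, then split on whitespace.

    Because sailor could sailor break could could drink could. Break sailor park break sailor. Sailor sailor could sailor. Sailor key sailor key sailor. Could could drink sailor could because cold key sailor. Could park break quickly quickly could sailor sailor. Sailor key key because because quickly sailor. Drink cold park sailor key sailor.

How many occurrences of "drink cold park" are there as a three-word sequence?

Scanning the 51 overlapping trigram windows for "drink cold park":
  position 48–50: drink cold park

1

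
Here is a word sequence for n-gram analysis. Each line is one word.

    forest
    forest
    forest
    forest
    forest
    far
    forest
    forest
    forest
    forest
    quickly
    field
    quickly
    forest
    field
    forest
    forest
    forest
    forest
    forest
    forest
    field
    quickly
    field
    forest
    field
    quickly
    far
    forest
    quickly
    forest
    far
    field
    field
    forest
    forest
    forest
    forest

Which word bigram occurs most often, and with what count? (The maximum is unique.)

"forest forest", 15 times

Bigram frequencies (highest first):
  forest forest: 15
  field quickly: 3
  forest field: 3
  field forest: 3
  forest far: 2
  far forest: 2
  … (6 more, each ≤ 2)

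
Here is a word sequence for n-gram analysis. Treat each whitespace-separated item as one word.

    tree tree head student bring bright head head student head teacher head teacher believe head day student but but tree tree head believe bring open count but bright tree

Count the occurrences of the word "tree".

5

Scanning the 29 tokens for "tree":
  position 1: tree
  position 2: tree
  position 20: tree
  position 21: tree
  position 29: tree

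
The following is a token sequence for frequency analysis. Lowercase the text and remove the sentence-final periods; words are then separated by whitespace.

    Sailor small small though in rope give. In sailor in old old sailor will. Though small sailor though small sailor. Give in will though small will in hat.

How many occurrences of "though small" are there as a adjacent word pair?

Scanning the 27 overlapping bigram windows for "though small":
  position 15–16: though small
  position 18–19: though small
  position 24–25: though small

3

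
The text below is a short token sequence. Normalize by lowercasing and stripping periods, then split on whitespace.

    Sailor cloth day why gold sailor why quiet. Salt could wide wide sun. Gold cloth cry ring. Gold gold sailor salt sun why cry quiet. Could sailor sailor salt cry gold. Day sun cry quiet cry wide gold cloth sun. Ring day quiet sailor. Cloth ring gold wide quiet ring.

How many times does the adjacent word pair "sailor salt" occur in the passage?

2

Scanning the 49 overlapping bigram windows for "sailor salt":
  position 20–21: sailor salt
  position 28–29: sailor salt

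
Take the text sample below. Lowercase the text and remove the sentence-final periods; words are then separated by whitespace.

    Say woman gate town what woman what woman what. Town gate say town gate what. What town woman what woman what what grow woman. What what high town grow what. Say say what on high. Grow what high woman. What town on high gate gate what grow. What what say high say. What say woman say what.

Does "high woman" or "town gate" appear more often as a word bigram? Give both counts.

"high woman": 1 occurrence
"town gate": 2 occurrences

"town gate" (2 vs 1)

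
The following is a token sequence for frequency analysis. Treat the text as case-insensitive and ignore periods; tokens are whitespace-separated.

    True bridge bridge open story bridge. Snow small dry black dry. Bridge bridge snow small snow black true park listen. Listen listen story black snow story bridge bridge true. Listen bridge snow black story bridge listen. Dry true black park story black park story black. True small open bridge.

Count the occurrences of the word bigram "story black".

Scanning the 48 overlapping bigram windows for "story black":
  position 23–24: story black
  position 41–42: story black
  position 44–45: story black

3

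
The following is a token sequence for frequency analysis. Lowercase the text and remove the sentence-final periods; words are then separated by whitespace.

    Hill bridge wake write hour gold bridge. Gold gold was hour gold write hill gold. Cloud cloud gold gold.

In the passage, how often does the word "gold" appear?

7

Scanning the 19 tokens for "gold":
  position 6: gold
  position 8: gold
  position 9: gold
  position 12: gold
  position 15: gold
  position 18: gold
  position 19: gold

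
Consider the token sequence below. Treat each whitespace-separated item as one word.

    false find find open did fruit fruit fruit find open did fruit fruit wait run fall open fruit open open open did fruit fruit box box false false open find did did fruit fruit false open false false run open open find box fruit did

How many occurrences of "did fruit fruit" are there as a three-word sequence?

4

Scanning the 43 overlapping trigram windows for "did fruit fruit":
  position 5–7: did fruit fruit
  position 11–13: did fruit fruit
  position 22–24: did fruit fruit
  position 32–34: did fruit fruit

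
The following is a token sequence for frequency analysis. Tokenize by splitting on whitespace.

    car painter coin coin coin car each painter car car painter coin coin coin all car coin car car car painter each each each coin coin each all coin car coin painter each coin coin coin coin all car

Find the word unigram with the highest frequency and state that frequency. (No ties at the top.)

"coin", 15 times

Unigram frequencies (highest first):
  coin: 15
  car: 10
  each: 6
  painter: 5
  all: 3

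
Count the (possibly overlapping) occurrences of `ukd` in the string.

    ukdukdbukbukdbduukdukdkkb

5

Sliding a length-3 window over the 25 characters (23 positions):
  position 1–3: ukd
  position 4–6: ukd
  position 11–13: ukd
  position 17–19: ukd
  position 20–22: ukd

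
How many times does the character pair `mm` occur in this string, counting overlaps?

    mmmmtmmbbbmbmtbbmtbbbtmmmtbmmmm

Sliding a length-2 window over the 31 characters (30 positions):
  position 1–2: mm
  position 2–3: mm
  position 3–4: mm
  position 6–7: mm
  position 23–24: mm
  position 24–25: mm
  position 28–29: mm
  position 29–30: mm
  position 30–31: mm

9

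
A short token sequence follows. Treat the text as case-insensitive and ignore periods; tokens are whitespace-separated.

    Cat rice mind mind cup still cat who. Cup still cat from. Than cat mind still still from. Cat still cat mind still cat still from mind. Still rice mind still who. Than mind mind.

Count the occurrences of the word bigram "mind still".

Scanning the 34 overlapping bigram windows for "mind still":
  position 15–16: mind still
  position 22–23: mind still
  position 27–28: mind still
  position 30–31: mind still

4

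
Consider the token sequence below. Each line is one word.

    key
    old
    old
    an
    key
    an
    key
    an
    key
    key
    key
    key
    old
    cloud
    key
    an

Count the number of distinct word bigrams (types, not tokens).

8

16 tokens → 15 bigram windows in total.
Repeated bigrams (each contributes count−1 duplicates):
  an key: 3
  key an: 3
  key key: 3
  key old: 2
7 duplicate windows → 15 − 7 = 8 distinct.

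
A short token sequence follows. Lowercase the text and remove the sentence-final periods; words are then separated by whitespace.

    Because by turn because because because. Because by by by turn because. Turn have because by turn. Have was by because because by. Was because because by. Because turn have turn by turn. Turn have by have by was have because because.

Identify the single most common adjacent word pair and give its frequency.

Bigram frequencies (highest first):
  because because: 6
  because by: 5
  by turn: 4
  turn have: 4
  turn because: 2
  by by: 2
  … (13 more, each ≤ 2)

"because because", 6 times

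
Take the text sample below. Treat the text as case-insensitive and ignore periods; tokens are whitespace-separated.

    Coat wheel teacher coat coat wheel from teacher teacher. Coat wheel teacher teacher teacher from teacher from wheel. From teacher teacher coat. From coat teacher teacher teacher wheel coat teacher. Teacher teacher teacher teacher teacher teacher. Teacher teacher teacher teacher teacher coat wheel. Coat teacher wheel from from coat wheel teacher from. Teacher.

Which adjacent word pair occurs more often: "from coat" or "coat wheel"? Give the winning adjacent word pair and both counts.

"from coat": 2 occurrences
"coat wheel": 5 occurrences

"coat wheel" (5 vs 2)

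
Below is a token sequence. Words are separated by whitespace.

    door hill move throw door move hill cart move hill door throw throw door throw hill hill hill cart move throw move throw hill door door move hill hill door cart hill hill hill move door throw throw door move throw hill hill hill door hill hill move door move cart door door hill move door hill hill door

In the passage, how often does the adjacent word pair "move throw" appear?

Scanning the 58 overlapping bigram windows for "move throw":
  position 3–4: move throw
  position 20–21: move throw
  position 22–23: move throw
  position 40–41: move throw

4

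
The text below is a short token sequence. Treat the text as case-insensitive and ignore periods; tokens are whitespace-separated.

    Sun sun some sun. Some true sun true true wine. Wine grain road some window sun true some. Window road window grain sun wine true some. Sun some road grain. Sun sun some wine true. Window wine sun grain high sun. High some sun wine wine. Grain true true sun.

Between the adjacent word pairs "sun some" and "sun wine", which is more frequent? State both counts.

"sun some" (4 vs 2)

"sun some": 4 occurrences
"sun wine": 2 occurrences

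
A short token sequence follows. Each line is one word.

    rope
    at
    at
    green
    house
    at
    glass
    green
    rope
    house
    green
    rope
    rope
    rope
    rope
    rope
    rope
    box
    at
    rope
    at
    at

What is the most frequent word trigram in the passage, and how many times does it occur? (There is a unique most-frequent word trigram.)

Trigram frequencies (highest first):
  rope rope rope: 4
  rope at at: 2
  at at green: 1
  at green house: 1
  green house at: 1
  house at glass: 1
  … (10 more, each ≤ 1)

"rope rope rope", 4 times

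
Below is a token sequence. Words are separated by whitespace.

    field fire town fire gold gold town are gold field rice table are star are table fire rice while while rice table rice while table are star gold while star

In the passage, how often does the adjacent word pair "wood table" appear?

0

Scanning the 29 overlapping bigram windows for "wood table":
  (none found)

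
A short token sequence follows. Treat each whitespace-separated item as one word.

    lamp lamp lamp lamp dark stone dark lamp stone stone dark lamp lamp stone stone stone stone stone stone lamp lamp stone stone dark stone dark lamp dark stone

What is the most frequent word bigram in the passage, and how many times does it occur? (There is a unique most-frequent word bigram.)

"stone stone", 7 times

Bigram frequencies (highest first):
  stone stone: 7
  lamp lamp: 5
  stone dark: 4
  dark stone: 3
  dark lamp: 3
  lamp stone: 3
  … (2 more, each ≤ 2)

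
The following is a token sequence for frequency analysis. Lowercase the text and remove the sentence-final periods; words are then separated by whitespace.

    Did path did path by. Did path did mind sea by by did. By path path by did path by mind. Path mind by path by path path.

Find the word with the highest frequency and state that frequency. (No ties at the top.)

Unigram frequencies (highest first):
  path: 10
  by: 8
  did: 6
  mind: 3
  sea: 1

"path", 10 times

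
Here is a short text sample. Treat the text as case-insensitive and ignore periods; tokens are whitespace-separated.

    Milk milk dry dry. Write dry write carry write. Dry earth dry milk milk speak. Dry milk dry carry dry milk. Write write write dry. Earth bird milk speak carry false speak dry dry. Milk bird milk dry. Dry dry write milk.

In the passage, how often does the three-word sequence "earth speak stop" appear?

0

Scanning the 40 overlapping trigram windows for "earth speak stop":
  (none found)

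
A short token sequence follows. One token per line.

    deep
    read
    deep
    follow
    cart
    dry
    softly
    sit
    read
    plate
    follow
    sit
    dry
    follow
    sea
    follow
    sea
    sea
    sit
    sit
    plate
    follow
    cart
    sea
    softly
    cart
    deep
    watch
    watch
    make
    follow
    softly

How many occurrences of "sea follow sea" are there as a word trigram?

1

Scanning the 30 overlapping trigram windows for "sea follow sea":
  position 15–17: sea follow sea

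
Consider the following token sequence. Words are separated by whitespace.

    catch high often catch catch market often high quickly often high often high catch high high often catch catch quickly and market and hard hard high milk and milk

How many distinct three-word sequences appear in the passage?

29 tokens → 27 trigram windows in total.
Repeated trigrams (each contributes count−1 duplicates):
  high often catch: 2
  often catch catch: 2
2 duplicate windows → 27 − 2 = 25 distinct.

25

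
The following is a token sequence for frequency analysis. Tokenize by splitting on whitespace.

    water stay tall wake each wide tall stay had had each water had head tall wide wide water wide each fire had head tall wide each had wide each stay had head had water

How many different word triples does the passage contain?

34 tokens → 32 trigram windows in total.
Repeated trigrams (each contributes count−1 duplicates):
  had head tall: 2
  head tall wide: 2
2 duplicate windows → 32 − 2 = 30 distinct.

30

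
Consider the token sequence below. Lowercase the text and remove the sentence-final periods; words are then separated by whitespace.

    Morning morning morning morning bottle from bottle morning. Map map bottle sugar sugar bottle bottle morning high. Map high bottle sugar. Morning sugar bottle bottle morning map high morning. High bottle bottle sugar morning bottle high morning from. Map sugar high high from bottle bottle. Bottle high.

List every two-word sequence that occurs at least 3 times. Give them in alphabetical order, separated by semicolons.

Bigram counts meeting the condition (at least 3 times):
  bottle bottle: 5
  bottle morning: 3
  bottle sugar: 3
  morning morning: 3

bottle bottle; bottle morning; bottle sugar; morning morning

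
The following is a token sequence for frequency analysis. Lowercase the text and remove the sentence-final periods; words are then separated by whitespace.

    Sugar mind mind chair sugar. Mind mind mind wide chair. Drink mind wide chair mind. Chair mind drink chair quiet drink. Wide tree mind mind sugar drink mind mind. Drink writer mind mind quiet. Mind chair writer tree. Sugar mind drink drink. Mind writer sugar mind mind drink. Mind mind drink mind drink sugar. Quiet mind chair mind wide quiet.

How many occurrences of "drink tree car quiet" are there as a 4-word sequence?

0

Scanning the 57 overlapping 4-gram windows for "drink tree car quiet":
  (none found)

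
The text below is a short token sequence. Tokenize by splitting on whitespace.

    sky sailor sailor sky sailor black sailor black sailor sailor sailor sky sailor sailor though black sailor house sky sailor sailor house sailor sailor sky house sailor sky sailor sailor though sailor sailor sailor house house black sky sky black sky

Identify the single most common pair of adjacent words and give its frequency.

Bigram frequencies (highest first):
  sailor sailor: 9
  sky sailor: 5
  sailor sky: 4
  black sailor: 3
  sailor house: 3
  sailor black: 2
  … (11 more, each ≤ 2)

"sailor sailor", 9 times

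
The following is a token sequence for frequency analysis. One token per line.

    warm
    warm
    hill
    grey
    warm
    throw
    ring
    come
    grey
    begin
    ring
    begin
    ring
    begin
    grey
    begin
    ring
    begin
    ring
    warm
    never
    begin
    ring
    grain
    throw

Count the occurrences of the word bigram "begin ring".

Scanning the 24 overlapping bigram windows for "begin ring":
  position 10–11: begin ring
  position 12–13: begin ring
  position 16–17: begin ring
  position 18–19: begin ring
  position 22–23: begin ring

5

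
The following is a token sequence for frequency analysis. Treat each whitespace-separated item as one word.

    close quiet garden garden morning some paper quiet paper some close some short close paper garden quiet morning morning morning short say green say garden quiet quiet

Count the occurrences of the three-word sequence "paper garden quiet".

1

Scanning the 25 overlapping trigram windows for "paper garden quiet":
  position 15–17: paper garden quiet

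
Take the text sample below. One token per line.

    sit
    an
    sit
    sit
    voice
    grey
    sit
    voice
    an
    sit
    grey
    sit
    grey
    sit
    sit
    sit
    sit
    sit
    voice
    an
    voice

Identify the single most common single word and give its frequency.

"sit", 11 times

Unigram frequencies (highest first):
  sit: 11
  voice: 4
  an: 3
  grey: 3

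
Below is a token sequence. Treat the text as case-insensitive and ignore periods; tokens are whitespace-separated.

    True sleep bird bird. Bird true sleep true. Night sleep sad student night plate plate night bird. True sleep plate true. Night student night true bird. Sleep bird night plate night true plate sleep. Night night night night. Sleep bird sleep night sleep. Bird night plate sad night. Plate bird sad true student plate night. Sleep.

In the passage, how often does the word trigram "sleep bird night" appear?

Scanning the 54 overlapping trigram windows for "sleep bird night":
  position 27–29: sleep bird night
  position 43–45: sleep bird night

2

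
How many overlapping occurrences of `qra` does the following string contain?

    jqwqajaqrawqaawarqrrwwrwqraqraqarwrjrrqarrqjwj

3

Sliding a length-3 window over the 46 characters (44 positions):
  position 8–10: qra
  position 25–27: qra
  position 28–30: qra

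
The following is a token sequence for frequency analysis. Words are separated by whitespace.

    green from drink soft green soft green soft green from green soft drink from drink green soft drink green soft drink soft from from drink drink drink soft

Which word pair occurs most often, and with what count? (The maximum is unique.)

Bigram frequencies (highest first):
  green soft: 5
  from drink: 3
  drink soft: 3
  soft green: 3
  soft drink: 3
  green from: 2
  … (6 more, each ≤ 2)

"green soft", 5 times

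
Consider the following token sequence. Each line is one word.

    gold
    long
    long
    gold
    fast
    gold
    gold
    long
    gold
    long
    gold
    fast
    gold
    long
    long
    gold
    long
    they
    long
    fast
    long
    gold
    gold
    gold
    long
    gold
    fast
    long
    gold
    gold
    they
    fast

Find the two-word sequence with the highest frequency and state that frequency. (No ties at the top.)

Bigram frequencies (highest first):
  long gold: 7
  gold long: 6
  gold gold: 4
  gold fast: 3
  long long: 2
  fast gold: 2
  … (6 more, each ≤ 2)

"long gold", 7 times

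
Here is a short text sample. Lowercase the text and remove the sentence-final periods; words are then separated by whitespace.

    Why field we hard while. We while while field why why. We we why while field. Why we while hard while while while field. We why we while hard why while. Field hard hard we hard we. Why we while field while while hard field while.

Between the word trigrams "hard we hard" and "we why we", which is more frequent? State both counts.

"we why we" (2 vs 1)

"hard we hard": 1 occurrence
"we why we": 2 occurrences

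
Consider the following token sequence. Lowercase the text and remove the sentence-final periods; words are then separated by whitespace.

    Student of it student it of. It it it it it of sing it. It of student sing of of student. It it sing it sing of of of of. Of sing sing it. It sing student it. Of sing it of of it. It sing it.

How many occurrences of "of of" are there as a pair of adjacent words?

6

Scanning the 46 overlapping bigram windows for "of of":
  position 19–20: of of
  position 27–28: of of
  position 28–29: of of
  position 29–30: of of
  position 30–31: of of
  position 42–43: of of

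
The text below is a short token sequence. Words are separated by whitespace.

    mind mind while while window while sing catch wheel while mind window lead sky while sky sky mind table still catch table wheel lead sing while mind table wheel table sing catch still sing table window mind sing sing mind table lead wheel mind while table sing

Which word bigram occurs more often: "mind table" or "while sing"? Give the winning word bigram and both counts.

"mind table": 3 occurrences
"while sing": 1 occurrence

"mind table" (3 vs 1)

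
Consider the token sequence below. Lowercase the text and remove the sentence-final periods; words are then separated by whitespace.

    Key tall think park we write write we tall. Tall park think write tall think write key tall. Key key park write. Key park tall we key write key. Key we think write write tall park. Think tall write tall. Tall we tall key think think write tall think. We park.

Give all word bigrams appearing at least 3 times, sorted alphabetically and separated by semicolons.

tall think; think write; write key; write tall

Bigram counts meeting the condition (at least 3 times):
  tall think: 3
  think write: 4
  write key: 3
  write tall: 4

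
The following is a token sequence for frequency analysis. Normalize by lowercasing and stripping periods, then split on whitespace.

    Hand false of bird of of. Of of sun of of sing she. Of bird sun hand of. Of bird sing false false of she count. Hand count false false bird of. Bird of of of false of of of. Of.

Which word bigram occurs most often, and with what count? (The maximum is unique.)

Bigram frequencies (highest first):
  of of: 10
  of bird: 4
  false of: 3
  bird of: 3
  false false: 2
  hand false: 1
  … (17 more, each ≤ 1)

"of of", 10 times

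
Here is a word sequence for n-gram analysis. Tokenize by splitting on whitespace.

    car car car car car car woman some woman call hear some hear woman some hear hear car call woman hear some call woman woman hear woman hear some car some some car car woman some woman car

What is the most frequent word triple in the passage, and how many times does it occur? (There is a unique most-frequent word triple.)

Trigram frequencies (highest first):
  car car car: 4
  car car woman: 2
  car woman some: 2
  woman some woman: 2
  woman hear some: 2
  some woman call: 1
  … (23 more, each ≤ 1)

"car car car", 4 times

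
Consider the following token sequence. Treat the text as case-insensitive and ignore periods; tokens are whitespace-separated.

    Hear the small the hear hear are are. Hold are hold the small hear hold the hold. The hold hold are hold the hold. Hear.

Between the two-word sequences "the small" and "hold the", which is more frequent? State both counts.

"hold the" (4 vs 2)

"the small": 2 occurrences
"hold the": 4 occurrences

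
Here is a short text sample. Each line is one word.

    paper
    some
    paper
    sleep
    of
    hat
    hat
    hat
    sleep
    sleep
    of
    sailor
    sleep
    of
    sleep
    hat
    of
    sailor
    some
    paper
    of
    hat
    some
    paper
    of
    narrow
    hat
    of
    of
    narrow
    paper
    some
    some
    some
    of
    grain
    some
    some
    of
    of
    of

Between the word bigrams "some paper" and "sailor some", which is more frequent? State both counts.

"some paper" (3 vs 1)

"some paper": 3 occurrences
"sailor some": 1 occurrence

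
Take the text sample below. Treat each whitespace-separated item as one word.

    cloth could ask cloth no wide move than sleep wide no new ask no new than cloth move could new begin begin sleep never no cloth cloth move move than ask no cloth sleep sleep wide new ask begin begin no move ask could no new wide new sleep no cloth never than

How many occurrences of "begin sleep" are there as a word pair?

Scanning the 52 overlapping bigram windows for "begin sleep":
  position 22–23: begin sleep

1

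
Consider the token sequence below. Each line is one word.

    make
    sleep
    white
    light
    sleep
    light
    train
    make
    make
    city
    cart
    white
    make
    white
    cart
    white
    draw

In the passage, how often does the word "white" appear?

4

Scanning the 17 tokens for "white":
  position 3: white
  position 12: white
  position 14: white
  position 16: white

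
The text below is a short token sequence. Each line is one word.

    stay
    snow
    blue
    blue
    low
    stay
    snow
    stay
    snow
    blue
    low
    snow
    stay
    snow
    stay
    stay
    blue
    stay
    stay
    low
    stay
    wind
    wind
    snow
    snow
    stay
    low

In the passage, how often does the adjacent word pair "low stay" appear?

2

Scanning the 26 overlapping bigram windows for "low stay":
  position 5–6: low stay
  position 20–21: low stay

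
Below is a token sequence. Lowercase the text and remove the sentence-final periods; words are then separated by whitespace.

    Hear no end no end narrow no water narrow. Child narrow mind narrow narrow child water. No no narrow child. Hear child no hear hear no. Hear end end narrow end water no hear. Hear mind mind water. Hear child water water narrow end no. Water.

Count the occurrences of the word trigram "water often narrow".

0

Scanning the 44 overlapping trigram windows for "water often narrow":
  (none found)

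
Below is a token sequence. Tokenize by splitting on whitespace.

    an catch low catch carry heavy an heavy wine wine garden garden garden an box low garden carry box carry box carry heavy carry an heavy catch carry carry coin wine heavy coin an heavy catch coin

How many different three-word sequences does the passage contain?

33

37 tokens → 35 trigram windows in total.
Repeated trigrams (each contributes count−1 duplicates):
  an heavy catch: 2
  carry box carry: 2
2 duplicate windows → 35 − 2 = 33 distinct.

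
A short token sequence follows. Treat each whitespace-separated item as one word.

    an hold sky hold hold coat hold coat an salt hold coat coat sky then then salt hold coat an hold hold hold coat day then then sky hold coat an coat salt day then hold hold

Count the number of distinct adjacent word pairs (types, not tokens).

37 tokens → 36 bigram windows in total.
Repeated bigrams (each contributes count−1 duplicates):
  hold coat: 6
  hold hold: 4
  coat an: 3
  an hold: 2
  day then: 2
  salt hold: 2
  sky hold: 2
  then then: 2
15 duplicate windows → 36 − 15 = 21 distinct.

21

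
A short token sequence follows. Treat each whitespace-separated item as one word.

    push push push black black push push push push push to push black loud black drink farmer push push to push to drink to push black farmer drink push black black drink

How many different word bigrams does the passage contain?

16

32 tokens → 31 bigram windows in total.
Repeated bigrams (each contributes count−1 duplicates):
  push push: 7
  push black: 4
  push to: 3
  to push: 3
  black black: 2
  black drink: 2
15 duplicate windows → 31 − 15 = 16 distinct.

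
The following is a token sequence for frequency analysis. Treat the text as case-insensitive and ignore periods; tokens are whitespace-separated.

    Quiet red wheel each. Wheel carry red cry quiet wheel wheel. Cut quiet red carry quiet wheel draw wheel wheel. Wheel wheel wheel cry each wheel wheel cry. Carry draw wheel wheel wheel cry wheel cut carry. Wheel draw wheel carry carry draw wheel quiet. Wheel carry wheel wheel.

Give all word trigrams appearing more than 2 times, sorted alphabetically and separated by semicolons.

wheel wheel cry; wheel wheel wheel

Trigram counts meeting the condition (more than 2 times):
  wheel wheel cry: 3
  wheel wheel wheel: 4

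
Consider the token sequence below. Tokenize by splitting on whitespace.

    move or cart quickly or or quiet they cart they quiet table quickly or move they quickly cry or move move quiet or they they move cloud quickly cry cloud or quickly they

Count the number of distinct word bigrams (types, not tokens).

33 tokens → 32 bigram windows in total.
Repeated bigrams (each contributes count−1 duplicates):
  or move: 2
  quickly cry: 2
  quickly or: 2
3 duplicate windows → 32 − 3 = 29 distinct.

29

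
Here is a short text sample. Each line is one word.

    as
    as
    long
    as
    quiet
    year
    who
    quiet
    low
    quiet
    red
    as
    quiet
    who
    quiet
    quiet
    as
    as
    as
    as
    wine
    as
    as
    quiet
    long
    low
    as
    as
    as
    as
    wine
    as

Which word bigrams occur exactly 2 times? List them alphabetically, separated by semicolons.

Bigram counts meeting the condition (exactly 2 times):
  as wine: 2
  who quiet: 2
  wine as: 2

as wine; who quiet; wine as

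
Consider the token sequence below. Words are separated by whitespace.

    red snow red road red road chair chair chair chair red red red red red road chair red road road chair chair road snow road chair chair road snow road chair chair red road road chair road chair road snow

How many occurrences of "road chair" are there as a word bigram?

7

Scanning the 39 overlapping bigram windows for "road chair":
  position 6–7: road chair
  position 16–17: road chair
  position 20–21: road chair
  position 25–26: road chair
  position 30–31: road chair
  position 35–36: road chair
  position 37–38: road chair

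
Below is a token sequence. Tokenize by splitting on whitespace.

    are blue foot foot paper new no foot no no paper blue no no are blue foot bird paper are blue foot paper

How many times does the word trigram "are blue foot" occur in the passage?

3

Scanning the 21 overlapping trigram windows for "are blue foot":
  position 1–3: are blue foot
  position 15–17: are blue foot
  position 20–22: are blue foot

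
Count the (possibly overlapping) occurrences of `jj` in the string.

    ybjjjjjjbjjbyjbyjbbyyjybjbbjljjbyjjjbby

Sliding a length-2 window over the 39 characters (38 positions):
  position 3–4: jj
  position 4–5: jj
  position 5–6: jj
  position 6–7: jj
  position 7–8: jj
  position 10–11: jj
  position 30–31: jj
  position 34–35: jj
  position 35–36: jj

9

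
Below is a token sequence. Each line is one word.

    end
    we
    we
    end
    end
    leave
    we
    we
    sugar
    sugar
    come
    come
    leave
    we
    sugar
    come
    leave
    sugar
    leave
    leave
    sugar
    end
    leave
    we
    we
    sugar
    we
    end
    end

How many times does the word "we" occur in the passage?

Scanning the 29 tokens for "we":
  position 2: we
  position 3: we
  position 7: we
  position 8: we
  position 14: we
  position 24: we
  position 25: we
  position 27: we

8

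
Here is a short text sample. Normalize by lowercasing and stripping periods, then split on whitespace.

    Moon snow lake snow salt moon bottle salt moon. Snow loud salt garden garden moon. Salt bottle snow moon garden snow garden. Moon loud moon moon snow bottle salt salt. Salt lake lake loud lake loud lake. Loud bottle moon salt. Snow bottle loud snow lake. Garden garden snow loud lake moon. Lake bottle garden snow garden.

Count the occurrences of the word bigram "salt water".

0

Scanning the 56 overlapping bigram windows for "salt water":
  (none found)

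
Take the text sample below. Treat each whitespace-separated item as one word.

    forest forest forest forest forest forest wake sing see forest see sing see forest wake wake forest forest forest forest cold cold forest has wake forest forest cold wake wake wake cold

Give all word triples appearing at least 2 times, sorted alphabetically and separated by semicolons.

Trigram counts meeting the condition (at least 2 times):
  forest forest cold: 2
  forest forest forest: 6
  sing see forest: 2
  wake forest forest: 2

forest forest cold; forest forest forest; sing see forest; wake forest forest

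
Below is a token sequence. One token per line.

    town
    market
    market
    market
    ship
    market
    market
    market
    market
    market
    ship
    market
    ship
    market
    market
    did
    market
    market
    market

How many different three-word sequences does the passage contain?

9

19 tokens → 17 trigram windows in total.
Repeated trigrams (each contributes count−1 duplicates):
  market market market: 5
  market ship market: 3
  market market ship: 2
  ship market market: 2
8 duplicate windows → 17 − 8 = 9 distinct.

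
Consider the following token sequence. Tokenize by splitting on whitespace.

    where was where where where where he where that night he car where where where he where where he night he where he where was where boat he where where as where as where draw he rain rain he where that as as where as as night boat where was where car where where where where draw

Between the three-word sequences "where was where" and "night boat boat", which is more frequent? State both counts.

"where was where": 3 occurrences
"night boat boat": 0 occurrences

"where was where" (3 vs 0)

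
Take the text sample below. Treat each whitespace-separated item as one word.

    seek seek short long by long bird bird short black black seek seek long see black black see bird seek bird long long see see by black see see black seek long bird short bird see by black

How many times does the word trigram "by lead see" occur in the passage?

0

Scanning the 36 overlapping trigram windows for "by lead see":
  (none found)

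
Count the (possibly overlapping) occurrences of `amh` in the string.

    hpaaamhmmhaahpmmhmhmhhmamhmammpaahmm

2

Sliding a length-3 window over the 36 characters (34 positions):
  position 5–7: amh
  position 24–26: amh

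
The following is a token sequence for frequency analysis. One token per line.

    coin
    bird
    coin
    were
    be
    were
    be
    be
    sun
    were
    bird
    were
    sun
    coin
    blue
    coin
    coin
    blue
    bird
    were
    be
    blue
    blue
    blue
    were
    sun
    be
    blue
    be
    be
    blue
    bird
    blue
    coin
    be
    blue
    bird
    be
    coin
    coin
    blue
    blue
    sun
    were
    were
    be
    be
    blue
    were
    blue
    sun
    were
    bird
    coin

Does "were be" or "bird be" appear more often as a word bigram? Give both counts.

"were be" (4 vs 1)

"were be": 4 occurrences
"bird be": 1 occurrence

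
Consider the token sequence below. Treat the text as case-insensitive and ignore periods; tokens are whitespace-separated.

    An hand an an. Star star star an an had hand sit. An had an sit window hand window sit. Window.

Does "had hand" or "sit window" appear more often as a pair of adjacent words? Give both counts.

"sit window" (2 vs 1)

"had hand": 1 occurrence
"sit window": 2 occurrences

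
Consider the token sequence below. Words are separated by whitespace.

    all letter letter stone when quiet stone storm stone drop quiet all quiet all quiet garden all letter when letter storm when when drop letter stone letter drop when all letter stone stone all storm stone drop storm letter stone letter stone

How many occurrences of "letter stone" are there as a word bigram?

5

Scanning the 41 overlapping bigram windows for "letter stone":
  position 3–4: letter stone
  position 25–26: letter stone
  position 31–32: letter stone
  position 39–40: letter stone
  position 41–42: letter stone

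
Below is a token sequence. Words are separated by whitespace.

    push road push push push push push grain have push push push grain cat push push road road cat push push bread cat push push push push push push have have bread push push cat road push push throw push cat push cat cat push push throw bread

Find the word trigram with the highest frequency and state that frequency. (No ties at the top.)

Trigram frequencies (highest first):
  push push push: 8
  cat push push: 4
  road push push: 2
  push push grain: 2
  push push throw: 2
  push road push: 1
  … (27 more, each ≤ 1)

"push push push", 8 times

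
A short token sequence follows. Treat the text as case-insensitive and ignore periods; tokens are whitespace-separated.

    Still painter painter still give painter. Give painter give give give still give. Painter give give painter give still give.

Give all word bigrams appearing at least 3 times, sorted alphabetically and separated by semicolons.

Bigram counts meeting the condition (at least 3 times):
  give give: 3
  give painter: 4
  painter give: 4
  still give: 3

give give; give painter; painter give; still give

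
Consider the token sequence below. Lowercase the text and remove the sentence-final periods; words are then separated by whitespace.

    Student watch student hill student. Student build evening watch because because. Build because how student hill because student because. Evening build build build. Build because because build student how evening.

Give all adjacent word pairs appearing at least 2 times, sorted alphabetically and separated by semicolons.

Bigram counts meeting the condition (at least 2 times):
  because because: 2
  because build: 2
  build because: 2
  build build: 3
  student hill: 2

because because; because build; build because; build build; student hill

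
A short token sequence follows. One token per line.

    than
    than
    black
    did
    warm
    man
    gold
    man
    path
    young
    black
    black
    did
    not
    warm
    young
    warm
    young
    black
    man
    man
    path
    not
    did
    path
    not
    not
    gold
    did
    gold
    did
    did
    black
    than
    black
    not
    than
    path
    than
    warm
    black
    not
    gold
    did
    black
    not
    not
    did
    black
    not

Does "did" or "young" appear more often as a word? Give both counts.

"did" (8 vs 3)

"did": 8 occurrences
"young": 3 occurrences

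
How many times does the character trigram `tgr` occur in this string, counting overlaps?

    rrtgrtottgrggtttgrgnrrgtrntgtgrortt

Sliding a length-3 window over the 35 characters (33 positions):
  position 3–5: tgr
  position 9–11: tgr
  position 16–18: tgr
  position 29–31: tgr

4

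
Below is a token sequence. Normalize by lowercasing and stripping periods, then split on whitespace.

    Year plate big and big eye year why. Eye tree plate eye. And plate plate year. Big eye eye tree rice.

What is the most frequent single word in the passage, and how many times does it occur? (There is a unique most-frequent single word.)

Unigram frequencies (highest first):
  eye: 5
  plate: 4
  year: 3
  big: 3
  and: 2
  tree: 2
  … (2 more, each ≤ 1)

"eye", 5 times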